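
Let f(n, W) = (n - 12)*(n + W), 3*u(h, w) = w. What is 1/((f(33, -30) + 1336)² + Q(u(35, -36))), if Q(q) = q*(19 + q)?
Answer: 1/1957117 ≈ 5.1096e-7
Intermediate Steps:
u(h, w) = w/3
f(n, W) = (-12 + n)*(W + n)
1/((f(33, -30) + 1336)² + Q(u(35, -36))) = 1/(((33² - 12*(-30) - 12*33 - 30*33) + 1336)² + ((⅓)*(-36))*(19 + (⅓)*(-36))) = 1/(((1089 + 360 - 396 - 990) + 1336)² - 12*(19 - 12)) = 1/((63 + 1336)² - 12*7) = 1/(1399² - 84) = 1/(1957201 - 84) = 1/1957117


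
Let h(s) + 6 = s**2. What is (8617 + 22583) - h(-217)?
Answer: -15883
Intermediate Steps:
h(s) = -6 + s**2
(8617 + 22583) - h(-217) = (8617 + 22583) - (-6 + (-217)**2) = 31200 - (-6 + 47089) = 31200 - 1*47083 = 31200 - 47083 = -15883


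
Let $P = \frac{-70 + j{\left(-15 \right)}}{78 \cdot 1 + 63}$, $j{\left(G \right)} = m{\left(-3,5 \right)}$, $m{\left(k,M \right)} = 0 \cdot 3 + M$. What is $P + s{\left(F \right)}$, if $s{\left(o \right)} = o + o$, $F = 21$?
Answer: $\frac{5857}{141} \approx 41.539$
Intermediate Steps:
$m{\left(k,M \right)} = M$ ($m{\left(k,M \right)} = 0 + M = M$)
$j{\left(G \right)} = 5$
$s{\left(o \right)} = 2 o$
$P = - \frac{65}{141}$ ($P = \frac{-70 + 5}{78 \cdot 1 + 63} = - \frac{65}{78 + 63} = - \frac{65}{141} \approx -0.46099$)
$P + s{\left(F \right)} = - \frac{65}{141} + 2 \cdot 21 = - \frac{65}{141} + 42 = \frac{5857}{141}$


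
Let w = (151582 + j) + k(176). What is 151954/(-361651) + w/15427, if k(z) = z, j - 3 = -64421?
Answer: 29242403982/5579189977 ≈ 5.2413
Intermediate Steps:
j = -64418 (j = 3 - 64421 = -64418)
w = 87340 (w = (151582 - 64418) + 176 = 87164 + 176 = 87340)
151954/(-361651) + w/15427 = 151954/(-361651) + 87340/15427 = 151954*(-1/361651) + 87340*(1/15427) = -151954/361651 + 87340/15427 = 29242403982/5579189977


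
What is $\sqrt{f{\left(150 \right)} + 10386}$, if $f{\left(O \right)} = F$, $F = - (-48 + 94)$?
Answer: $2 \sqrt{2585} \approx 101.69$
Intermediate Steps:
$F = -46$ ($F = \left(-1\right) 46 = -46$)
$f{\left(O \right)} = -46$
$\sqrt{f{\left(150 \right)} + 10386} = \sqrt{-46 + 10386} = \sqrt{10340} = 2 \sqrt{2585}$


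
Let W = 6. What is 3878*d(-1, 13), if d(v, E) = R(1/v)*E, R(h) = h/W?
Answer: -25207/3 ≈ -8402.3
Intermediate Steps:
R(h) = h/6
d(v, E) = E/(6*v) (d(v, E) = (1/(6*v))*E = E/(6*v))
3878*d(-1, 13) = 3878*((⅙)*13/(-1)) = 3878*((⅙)*13*(-1)) = 3878*(-13/6) = -25207/3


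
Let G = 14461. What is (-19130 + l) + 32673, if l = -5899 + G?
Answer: 22105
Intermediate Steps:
l = 8562 (l = -5899 + 14461 = 8562)
(-19130 + l) + 32673 = (-19130 + 8562) + 32673 = -10568 + 32673 = 22105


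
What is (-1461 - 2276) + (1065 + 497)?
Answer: -2175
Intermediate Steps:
(-1461 - 2276) + (1065 + 497) = -3737 + 1562 = -2175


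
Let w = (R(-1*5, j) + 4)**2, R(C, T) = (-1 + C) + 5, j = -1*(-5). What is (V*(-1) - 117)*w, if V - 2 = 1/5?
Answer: -5364/5 ≈ -1072.8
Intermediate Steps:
V = 11/5 (V = 2 + 1/5 = 11/5 ≈ 2.2000)
j = 5
R(C, T) = 4 + C
w = 9 (w = ((4 - 1*5) + 4)**2 = ((4 - 5) + 4)**2 = (-1 + 4)**2 = 3**2 = 9)
(V*(-1) - 117)*w = ((11/5)*(-1) - 117)*9 = (-11/5 - 117)*9 = -596/5*9 = -5364/5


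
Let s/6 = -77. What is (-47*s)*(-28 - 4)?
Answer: -694848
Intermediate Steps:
s = -462 (s = 6*(-77) = -462)
(-47*s)*(-28 - 4) = (-47*(-462))*(-28 - 4) = 21714*(-32) = -694848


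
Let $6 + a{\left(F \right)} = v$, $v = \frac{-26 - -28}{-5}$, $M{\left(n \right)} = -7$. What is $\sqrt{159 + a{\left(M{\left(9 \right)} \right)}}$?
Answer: $\frac{\sqrt{3815}}{5} \approx 12.353$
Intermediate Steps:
$v = - \frac{2}{5}$ ($v = \left(-26 + 28\right) \left(- \frac{1}{5}\right) = 2 \left(- \frac{1}{5}\right) = - \frac{2}{5} \approx -0.4$)
$a{\left(F \right)} = - \frac{32}{5}$ ($a{\left(F \right)} = -6 - \frac{2}{5} = - \frac{32}{5}$)
$\sqrt{159 + a{\left(M{\left(9 \right)} \right)}} = \sqrt{159 - \frac{32}{5}} = \sqrt{\frac{763}{5}} = \frac{\sqrt{3815}}{5}$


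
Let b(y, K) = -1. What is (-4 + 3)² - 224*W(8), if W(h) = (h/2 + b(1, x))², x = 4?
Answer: -2015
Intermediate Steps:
W(h) = (-1 + h/2)² (W(h) = (h/2 - 1)² = (-1 + h/2)²)
(-4 + 3)² - 224*W(8) = (-4 + 3)² - 56*(-2 + 8)² = (-1)² - 56*6² = 1 - 56*36 = 1 - 224*9 = 1 - 2016 = -2015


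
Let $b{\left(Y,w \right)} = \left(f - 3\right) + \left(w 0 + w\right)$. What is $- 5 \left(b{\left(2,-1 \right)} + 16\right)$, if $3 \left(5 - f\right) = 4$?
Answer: $- \frac{235}{3} \approx -78.333$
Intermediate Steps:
$f = \frac{11}{3}$ ($f = 5 - \frac{4}{3} = \frac{11}{3} \approx 3.6667$)
$b{\left(Y,w \right)} = \frac{2}{3} + w$ ($b{\left(Y,w \right)} = \left(\frac{11}{3} - 3\right) + \left(w 0 + w\right) = \frac{2}{3} + \left(0 + w\right) = \frac{2}{3} + w$)
$- 5 \left(b{\left(2,-1 \right)} + 16\right) = - 5 \left(\left(\frac{2}{3} - 1\right) + 16\right) = - 5 \left(- \frac{1}{3} + 16\right) = \left(-5\right) \frac{47}{3} = - \frac{235}{3}$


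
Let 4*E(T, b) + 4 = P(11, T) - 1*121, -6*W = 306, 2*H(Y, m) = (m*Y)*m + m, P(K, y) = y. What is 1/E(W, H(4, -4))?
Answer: -1/44 ≈ -0.022727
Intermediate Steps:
H(Y, m) = m/2 + Y*m²/2 (H(Y, m) = ((m*Y)*m + m)/2 = ((Y*m)*m + m)/2 = (Y*m² + m)/2 = (m + Y*m²)/2 = m/2 + Y*m²/2)
W = -51 (W = -⅙*306 = -51)
E(T, b) = -125/4 + T/4 (E(T, b) = -1 + (T - 1*121)/4 = -1 + (T - 121)/4 = -1 + (-121 + T)/4 = -1 + (-121/4 + T/4) = -125/4 + T/4)
1/E(W, H(4, -4)) = 1/(-125/4 + (¼)*(-51)) = 1/(-125/4 - 51/4) = 1/(-44) = -1/44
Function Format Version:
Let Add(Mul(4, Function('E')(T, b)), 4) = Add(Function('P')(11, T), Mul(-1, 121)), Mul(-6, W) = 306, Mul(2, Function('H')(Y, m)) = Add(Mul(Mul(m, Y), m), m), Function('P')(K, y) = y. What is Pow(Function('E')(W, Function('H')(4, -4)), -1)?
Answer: Rational(-1, 44) ≈ -0.022727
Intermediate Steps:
Function('H')(Y, m) = Add(Mul(Rational(1, 2), m), Mul(Rational(1, 2), Y, Pow(m, 2))) (Function('H')(Y, m) = Mul(Rational(1, 2), Add(Mul(Mul(m, Y), m), m)) = Mul(Rational(1, 2), Add(Mul(Mul(Y, m), m), m)) = Mul(Rational(1, 2), Add(Mul(Y, Pow(m, 2)), m)) = Mul(Rational(1, 2), Add(m, Mul(Y, Pow(m, 2)))) = Add(Mul(Rational(1, 2), m), Mul(Rational(1, 2), Y, Pow(m, 2))))
W = -51 (W = Mul(Rational(-1, 6), 306) = -51)
Function('E')(T, b) = Add(Rational(-125, 4), Mul(Rational(1, 4), T)) (Function('E')(T, b) = Add(-1, Mul(Rational(1, 4), Add(T, Mul(-1, 121)))) = Add(-1, Mul(Rational(1, 4), Add(T, -121))) = Add(-1, Mul(Rational(1, 4), Add(-121, T))) = Add(-1, Add(Rational(-121, 4), Mul(Rational(1, 4), T))) = Add(Rational(-125, 4), Mul(Rational(1, 4), T)))
Pow(Function('E')(W, Function('H')(4, -4)), -1) = Pow(Add(Rational(-125, 4), Mul(Rational(1, 4), -51)), -1) = Pow(Add(Rational(-125, 4), Rational(-51, 4)), -1) = Pow(-44, -1) = Rational(-1, 44)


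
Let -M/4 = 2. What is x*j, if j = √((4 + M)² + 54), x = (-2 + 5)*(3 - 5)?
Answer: -6*√70 ≈ -50.200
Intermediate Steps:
M = -8 (M = -4*2 = -8)
x = -6 (x = 3*(-2) = -6)
j = √70 (j = √((4 - 8)² + 54) = √((-4)² + 54) = √(16 + 54) = √70 ≈ 8.3666)
x*j = -6*√70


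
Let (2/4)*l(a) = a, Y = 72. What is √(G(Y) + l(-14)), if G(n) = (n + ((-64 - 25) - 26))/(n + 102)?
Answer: I*√855210/174 ≈ 5.3148*I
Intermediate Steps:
l(a) = 2*a
G(n) = (-115 + n)/(102 + n) (G(n) = (n + (-89 - 26))/(102 + n) = (n - 115)/(102 + n) = (-115 + n)/(102 + n))
√(G(Y) + l(-14)) = √((-115 + 72)/(102 + 72) + 2*(-14)) = √(-43/174 - 28) = √(-4915/174) = I*√855210/174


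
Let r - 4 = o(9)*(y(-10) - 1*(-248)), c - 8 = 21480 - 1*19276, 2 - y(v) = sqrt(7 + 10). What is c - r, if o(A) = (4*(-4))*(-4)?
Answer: -13792 + 64*sqrt(17) ≈ -13528.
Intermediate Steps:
y(v) = 2 - sqrt(17) (y(v) = 2 - sqrt(7 + 10) = 2 - sqrt(17))
o(A) = 64 (o(A) = -16*(-4) = 64)
c = 2212 (c = 8 + (21480 - 1*19276) = 8 + (21480 - 19276) = 8 + 2204 = 2212)
r = 16004 - 64*sqrt(17) (r = 4 + 64*((2 - sqrt(17)) - 1*(-248)) = 4 + 64*((2 - sqrt(17)) + 248) = 4 + 64*(250 - sqrt(17)) = 4 + (16000 - 64*sqrt(17)) = 16004 - 64*sqrt(17) ≈ 15740.)
c - r = 2212 - (16004 - 64*sqrt(17)) = 2212 + (-16004 + 64*sqrt(17)) = -13792 + 64*sqrt(17)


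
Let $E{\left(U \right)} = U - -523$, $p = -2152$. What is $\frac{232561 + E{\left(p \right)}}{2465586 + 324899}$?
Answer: $\frac{230932}{2790485} \approx 0.082757$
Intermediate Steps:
$E{\left(U \right)} = 523 + U$ ($E{\left(U \right)} = U + 523 = 523 + U$)
$\frac{232561 + E{\left(p \right)}}{2465586 + 324899} = \frac{232561 + \left(523 - 2152\right)}{2465586 + 324899} = \frac{232561 - 1629}{2790485} = 230932 \cdot \frac{1}{2790485} = \frac{230932}{2790485}$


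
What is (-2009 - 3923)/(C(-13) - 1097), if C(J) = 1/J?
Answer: 38558/7131 ≈ 5.4071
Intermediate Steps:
(-2009 - 3923)/(C(-13) - 1097) = (-2009 - 3923)/(1/(-13) - 1097) = -5932/(-1/13 - 1097) = -5932/(-14262/13) = -5932*(-13/14262) = 38558/7131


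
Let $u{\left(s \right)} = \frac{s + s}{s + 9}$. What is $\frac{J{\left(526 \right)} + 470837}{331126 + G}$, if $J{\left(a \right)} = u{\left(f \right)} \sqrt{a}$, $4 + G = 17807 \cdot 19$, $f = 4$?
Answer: $\frac{470837}{669455} + \frac{8 \sqrt{526}}{8702915} \approx 0.70333$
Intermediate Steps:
$u{\left(s \right)} = \frac{2 s}{9 + s}$
$G = 338329$ ($G = -4 + 17807 \cdot 19 = -4 + 338333 = 338329$)
$J{\left(a \right)} = \frac{8 \sqrt{a}}{13}$ ($J{\left(a \right)} = 2 \cdot 4 \frac{1}{9 + 4} \sqrt{a} = 2 \cdot 4 \cdot \frac{1}{13} \sqrt{a} = \frac{8 \sqrt{a}}{13}$)
$\frac{J{\left(526 \right)} + 470837}{331126 + G} = \frac{\frac{8 \sqrt{526}}{13} + 470837}{331126 + 338329} = \frac{470837 + \frac{8 \sqrt{526}}{13}}{669455} = \left(470837 + \frac{8 \sqrt{526}}{13}\right) \frac{1}{669455} = \frac{470837}{669455} + \frac{8 \sqrt{526}}{8702915}$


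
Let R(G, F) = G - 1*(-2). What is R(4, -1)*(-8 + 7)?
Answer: -6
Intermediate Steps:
R(G, F) = 2 + G (R(G, F) = G + 2 = 2 + G)
R(4, -1)*(-8 + 7) = (2 + 4)*(-8 + 7) = 6*(-1) = -6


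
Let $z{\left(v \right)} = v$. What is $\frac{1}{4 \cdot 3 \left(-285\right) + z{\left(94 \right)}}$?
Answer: $- \frac{1}{3326} \approx -0.00030066$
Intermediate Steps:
$\frac{1}{4 \cdot 3 \left(-285\right) + z{\left(94 \right)}} = \frac{1}{4 \cdot 3 \left(-285\right) + 94} = \frac{1}{12 \left(-285\right) + 94} = \frac{1}{-3420 + 94} = \frac{1}{-3326} = - \frac{1}{3326}$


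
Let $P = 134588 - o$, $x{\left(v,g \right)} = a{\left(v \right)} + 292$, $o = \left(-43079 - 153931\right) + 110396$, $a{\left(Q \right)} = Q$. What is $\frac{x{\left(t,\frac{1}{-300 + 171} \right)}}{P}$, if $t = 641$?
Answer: $\frac{311}{73734} \approx 0.0042179$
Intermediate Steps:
$o = -86614$ ($o = -197010 + 110396 = -86614$)
$x{\left(v,g \right)} = 292 + v$ ($x{\left(v,g \right)} = v + 292 = 292 + v$)
$P = 221202$ ($P = 134588 - -86614 = 134588 + 86614 = 221202$)
$\frac{x{\left(t,\frac{1}{-300 + 171} \right)}}{P} = \frac{292 + 641}{221202} = 933 \cdot \frac{1}{221202} = \frac{311}{73734}$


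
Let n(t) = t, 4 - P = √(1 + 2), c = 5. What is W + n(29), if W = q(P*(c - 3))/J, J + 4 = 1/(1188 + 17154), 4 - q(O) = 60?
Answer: 450685/10481 ≈ 43.000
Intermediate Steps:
P = 4 - √3 (P = 4 - √(1 + 2) = 4 - √3 ≈ 2.2679)
q(O) = -56 (q(O) = 4 - 1*60 = 4 - 60 = -56)
J = -73367/18342 (J = -4 + 1/(1188 + 17154) = -4 + 1/18342 = -73367/18342 ≈ -3.9999)
W = 146736/10481 (W = -56/(-73367/18342) = -56*(-18342/73367) = 146736/10481 ≈ 14.000)
W + n(29) = 146736/10481 + 29 = 450685/10481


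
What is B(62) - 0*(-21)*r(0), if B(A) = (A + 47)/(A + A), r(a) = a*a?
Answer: 109/124 ≈ 0.87903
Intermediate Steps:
r(a) = a²
B(A) = (47 + A)/(2*A) (B(A) = (47 + A)/((2*A)) = (47 + A)*(1/(2*A)) = (47 + A)/(2*A))
B(62) - 0*(-21)*r(0) = (½)*(47 + 62)/62 - 0*(-21)*0² = (½)*(1/62)*109 - 0*0 = 109/124 - 1*0 = 109/124 + 0 = 109/124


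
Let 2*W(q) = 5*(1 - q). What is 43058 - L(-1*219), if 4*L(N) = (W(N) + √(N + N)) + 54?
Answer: 42907 - I*√438/4 ≈ 42907.0 - 5.2321*I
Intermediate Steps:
W(q) = 5/2 - 5*q/2 (W(q) = (5*(1 - q))/2 = (5 - 5*q)/2 = 5/2 - 5*q/2)
L(N) = 113/8 - 5*N/8 + √2*√N/4 (L(N) = (((5/2 - 5*N/2) + √(N + N)) + 54)/4 = (((5/2 - 5*N/2) + √(2*N)) + 54)/4 = (((5/2 - 5*N/2) + √2*√N) + 54)/4 = ((5/2 - 5*N/2 + √2*√N) + 54)/4 = (113/2 - 5*N/2 + √2*√N)/4 = 113/8 - 5*N/8 + √2*√N/4)
43058 - L(-1*219) = 43058 - (113/8 - (-5)*219/8 + √2*√(-1*219)/4) = 43058 - (113/8 - 5/8*(-219) + √2*√(-219)/4) = 43058 - (113/8 + 1095/8 + √2*(I*√219)/4) = 43058 - (113/8 + 1095/8 + I*√438/4) = 43058 - (151 + I*√438/4) = 43058 + (-151 - I*√438/4) = 42907 - I*√438/4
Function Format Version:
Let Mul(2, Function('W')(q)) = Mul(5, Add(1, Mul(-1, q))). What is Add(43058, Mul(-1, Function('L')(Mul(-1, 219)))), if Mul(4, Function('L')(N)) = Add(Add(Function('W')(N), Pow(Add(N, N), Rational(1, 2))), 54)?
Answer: Add(42907, Mul(Rational(-1, 4), I, Pow(438, Rational(1, 2)))) ≈ Add(42907., Mul(-5.2321, I))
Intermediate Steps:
Function('W')(q) = Add(Rational(5, 2), Mul(Rational(-5, 2), q)) (Function('W')(q) = Mul(Rational(1, 2), Mul(5, Add(1, Mul(-1, q)))) = Mul(Rational(1, 2), Add(5, Mul(-5, q))) = Add(Rational(5, 2), Mul(Rational(-5, 2), q)))
Function('L')(N) = Add(Rational(113, 8), Mul(Rational(-5, 8), N), Mul(Rational(1, 4), Pow(2, Rational(1, 2)), Pow(N, Rational(1, 2)))) (Function('L')(N) = Mul(Rational(1, 4), Add(Add(Add(Rational(5, 2), Mul(Rational(-5, 2), N)), Pow(Add(N, N), Rational(1, 2))), 54)) = Mul(Rational(1, 4), Add(Add(Add(Rational(5, 2), Mul(Rational(-5, 2), N)), Pow(Mul(2, N), Rational(1, 2))), 54)) = Mul(Rational(1, 4), Add(Add(Add(Rational(5, 2), Mul(Rational(-5, 2), N)), Mul(Pow(2, Rational(1, 2)), Pow(N, Rational(1, 2)))), 54)) = Mul(Rational(1, 4), Add(Add(Rational(5, 2), Mul(Rational(-5, 2), N), Mul(Pow(2, Rational(1, 2)), Pow(N, Rational(1, 2)))), 54)) = Mul(Rational(1, 4), Add(Rational(113, 2), Mul(Rational(-5, 2), N), Mul(Pow(2, Rational(1, 2)), Pow(N, Rational(1, 2))))) = Add(Rational(113, 8), Mul(Rational(-5, 8), N), Mul(Rational(1, 4), Pow(2, Rational(1, 2)), Pow(N, Rational(1, 2)))))
Add(43058, Mul(-1, Function('L')(Mul(-1, 219)))) = Add(43058, Mul(-1, Add(Rational(113, 8), Mul(Rational(-5, 8), Mul(-1, 219)), Mul(Rational(1, 4), Pow(2, Rational(1, 2)), Pow(Mul(-1, 219), Rational(1, 2)))))) = Add(43058, Mul(-1, Add(Rational(113, 8), Mul(Rational(-5, 8), -219), Mul(Rational(1, 4), Pow(2, Rational(1, 2)), Pow(-219, Rational(1, 2)))))) = Add(43058, Mul(-1, Add(Rational(113, 8), Rational(1095, 8), Mul(Rational(1, 4), Pow(2, Rational(1, 2)), Mul(I, Pow(219, Rational(1, 2))))))) = Add(43058, Mul(-1, Add(Rational(113, 8), Rational(1095, 8), Mul(Rational(1, 4), I, Pow(438, Rational(1, 2)))))) = Add(43058, Mul(-1, Add(151, Mul(Rational(1, 4), I, Pow(438, Rational(1, 2)))))) = Add(43058, Add(-151, Mul(Rational(-1, 4), I, Pow(438, Rational(1, 2))))) = Add(42907, Mul(Rational(-1, 4), I, Pow(438, Rational(1, 2))))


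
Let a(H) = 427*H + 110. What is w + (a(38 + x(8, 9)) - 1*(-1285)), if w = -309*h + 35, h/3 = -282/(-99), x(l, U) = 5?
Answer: 188655/11 ≈ 17150.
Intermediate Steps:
h = 94/11 (h = 3*(-282/(-99)) = 3*(-282*(-1/99)) = 3*(94/33) = 94/11 ≈ 8.5455)
a(H) = 110 + 427*H
w = -28661/11 (w = -309*94/11 + 35 = -29046/11 + 35 = -28661/11 ≈ -2605.5)
w + (a(38 + x(8, 9)) - 1*(-1285)) = -28661/11 + ((110 + 427*(38 + 5)) - 1*(-1285)) = -28661/11 + ((110 + 427*43) + 1285) = -28661/11 + ((110 + 18361) + 1285) = -28661/11 + (18471 + 1285) = -28661/11 + 19756 = 188655/11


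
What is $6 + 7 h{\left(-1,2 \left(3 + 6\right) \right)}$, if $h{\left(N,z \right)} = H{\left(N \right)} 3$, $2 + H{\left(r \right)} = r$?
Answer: $-57$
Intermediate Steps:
$H{\left(r \right)} = -2 + r$
$h{\left(N,z \right)} = -6 + 3 N$ ($h{\left(N,z \right)} = \left(-2 + N\right) 3 = -6 + 3 N$)
$6 + 7 h{\left(-1,2 \left(3 + 6\right) \right)} = 6 + 7 \left(-6 + 3 \left(-1\right)\right) = 6 + 7 \left(-6 - 3\right) = 6 + 7 \left(-9\right) = 6 - 63 = -57$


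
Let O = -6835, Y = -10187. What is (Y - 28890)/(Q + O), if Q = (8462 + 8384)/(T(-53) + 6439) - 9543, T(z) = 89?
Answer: 127547328/53449369 ≈ 2.3863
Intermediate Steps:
Q = -31139929/3264 (Q = (8462 + 8384)/(89 + 6439) - 9543 = 16846/6528 - 9543 = 16846*(1/6528) - 9543 = 8423/3264 - 9543 = -31139929/3264 ≈ -9540.4)
(Y - 28890)/(Q + O) = (-10187 - 28890)/(-31139929/3264 - 6835) = -39077/(-53449369/3264) = -39077*(-3264/53449369) = 127547328/53449369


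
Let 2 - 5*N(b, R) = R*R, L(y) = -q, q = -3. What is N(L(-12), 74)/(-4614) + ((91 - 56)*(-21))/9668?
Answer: 17983091/111520380 ≈ 0.16125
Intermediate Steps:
L(y) = 3 (L(y) = -1*(-3) = 3)
N(b, R) = ⅖ - R²/5 (N(b, R) = ⅖ - R*R/5 = ⅖ - R²/5)
N(L(-12), 74)/(-4614) + ((91 - 56)*(-21))/9668 = (⅖ - ⅕*74²)/(-4614) + ((91 - 56)*(-21))/9668 = (⅖ - ⅕*5476)*(-1/4614) + (35*(-21))*(1/9668) = (⅖ - 5476/5)*(-1/4614) - 735*1/9668 = -5474/5*(-1/4614) - 735/9668 = 2737/11535 - 735/9668 = 17983091/111520380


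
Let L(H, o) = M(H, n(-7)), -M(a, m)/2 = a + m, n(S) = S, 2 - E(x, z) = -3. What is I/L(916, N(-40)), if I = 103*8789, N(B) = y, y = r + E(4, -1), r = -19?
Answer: -905267/1818 ≈ -497.95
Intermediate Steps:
E(x, z) = 5 (E(x, z) = 2 - 1*(-3) = 2 + 3 = 5)
M(a, m) = -2*a - 2*m (M(a, m) = -2*(a + m) = -2*a - 2*m)
y = -14 (y = -19 + 5 = -14)
N(B) = -14
L(H, o) = 14 - 2*H (L(H, o) = -2*H - 2*(-7) = -2*H + 14 = 14 - 2*H)
I = 905267
I/L(916, N(-40)) = 905267/(14 - 2*916) = 905267/(14 - 1832) = 905267/(-1818) = 905267*(-1/1818) = -905267/1818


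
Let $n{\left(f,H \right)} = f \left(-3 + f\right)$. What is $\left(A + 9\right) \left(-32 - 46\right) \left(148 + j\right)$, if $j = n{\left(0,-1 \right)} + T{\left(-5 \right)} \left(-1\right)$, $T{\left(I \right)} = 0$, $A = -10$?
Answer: $11544$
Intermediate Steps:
$j = 0$ ($j = 0 \left(-3 + 0\right) + 0 \left(-1\right) = 0 \left(-3\right) + 0 = 0 + 0 = 0$)
$\left(A + 9\right) \left(-32 - 46\right) \left(148 + j\right) = \left(-10 + 9\right) \left(-32 - 46\right) \left(148 + 0\right) = \left(-1\right) \left(-78\right) 148 = 78 \cdot 148 = 11544$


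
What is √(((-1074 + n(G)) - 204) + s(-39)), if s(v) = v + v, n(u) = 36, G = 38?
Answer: 2*I*√330 ≈ 36.332*I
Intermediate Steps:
s(v) = 2*v
√(((-1074 + n(G)) - 204) + s(-39)) = √(((-1074 + 36) - 204) + 2*(-39)) = √((-1038 - 204) - 78) = √(-1242 - 78) = √(-1320) = 2*I*√330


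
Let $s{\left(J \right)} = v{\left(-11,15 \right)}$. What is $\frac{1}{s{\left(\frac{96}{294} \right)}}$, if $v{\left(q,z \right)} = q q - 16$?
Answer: $\frac{1}{105} \approx 0.0095238$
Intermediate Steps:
$v{\left(q,z \right)} = -16 + q^{2}$ ($v{\left(q,z \right)} = q^{2} - 16 = -16 + q^{2}$)
$s{\left(J \right)} = 105$ ($s{\left(J \right)} = -16 + \left(-11\right)^{2} = -16 + 121 = 105$)
$\frac{1}{s{\left(\frac{96}{294} \right)}} = \frac{1}{105}$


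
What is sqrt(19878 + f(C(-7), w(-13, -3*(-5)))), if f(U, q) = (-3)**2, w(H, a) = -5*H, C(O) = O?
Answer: sqrt(19887) ≈ 141.02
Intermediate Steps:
f(U, q) = 9
sqrt(19878 + f(C(-7), w(-13, -3*(-5)))) = sqrt(19878 + 9) = sqrt(19887)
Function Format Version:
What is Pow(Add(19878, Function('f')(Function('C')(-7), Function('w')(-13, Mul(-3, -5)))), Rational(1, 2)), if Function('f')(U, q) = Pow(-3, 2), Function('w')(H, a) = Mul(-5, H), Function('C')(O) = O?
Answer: Pow(19887, Rational(1, 2)) ≈ 141.02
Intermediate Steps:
Function('f')(U, q) = 9
Pow(Add(19878, Function('f')(Function('C')(-7), Function('w')(-13, Mul(-3, -5)))), Rational(1, 2)) = Pow(Add(19878, 9), Rational(1, 2)) = Pow(19887, Rational(1, 2))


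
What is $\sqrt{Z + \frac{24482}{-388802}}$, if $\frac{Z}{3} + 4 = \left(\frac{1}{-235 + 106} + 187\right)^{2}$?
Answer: $\frac{\sqrt{65962168538363852079}}{25077729} \approx 323.86$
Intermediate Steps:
$Z = \frac{581804320}{5547}$ ($Z = -12 + 3 \left(\frac{1}{-235 + 106} + 187\right)^{2} = -12 + 3 \left(\frac{1}{-129} + 187\right)^{2} = -12 + 3 \left(- \frac{1}{129} + 187\right)^{2} = -12 + 3 \left(\frac{24122}{129}\right)^{2} = -12 + 3 \cdot \frac{581870884}{16641} = -12 + \frac{581870884}{5547} = \frac{581804320}{5547} \approx 1.0489 \cdot 10^{5}$)
$\sqrt{Z + \frac{24482}{-388802}} = \sqrt{\frac{581804320}{5547} + \frac{24482}{-388802}} = \sqrt{\frac{581804320}{5547} + 24482 \left(- \frac{1}{388802}\right)} = \sqrt{\frac{581804320}{5547} - \frac{12241}{194401}} = \sqrt{\frac{113103273711493}{1078342347}} = \frac{\sqrt{65962168538363852079}}{25077729}$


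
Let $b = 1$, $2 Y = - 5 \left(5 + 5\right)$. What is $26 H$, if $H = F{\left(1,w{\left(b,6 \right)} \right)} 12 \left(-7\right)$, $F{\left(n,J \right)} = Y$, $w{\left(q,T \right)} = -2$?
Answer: $54600$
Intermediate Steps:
$Y = -25$ ($Y = \frac{\left(-5\right) \left(5 + 5\right)}{2} = \frac{\left(-5\right) 10}{2} = \frac{1}{2} \left(-50\right) = -25$)
$F{\left(n,J \right)} = -25$
$H = 2100$ ($H = \left(-25\right) 12 \left(-7\right) = \left(-300\right) \left(-7\right) = 2100$)
$26 H = 26 \cdot 2100 = 54600$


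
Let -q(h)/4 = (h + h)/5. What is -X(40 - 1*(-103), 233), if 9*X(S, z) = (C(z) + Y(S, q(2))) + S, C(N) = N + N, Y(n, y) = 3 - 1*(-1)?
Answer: -613/9 ≈ -68.111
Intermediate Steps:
q(h) = -8*h/5 (q(h) = -4*(h + h)/5 = -4*2*h/5 = -8*h/5)
Y(n, y) = 4 (Y(n, y) = 3 + 1 = 4)
C(N) = 2*N
X(S, z) = 4/9 + S/9 + 2*z/9 (X(S, z) = ((2*z + 4) + S)/9 = ((4 + 2*z) + S)/9 = (4 + S + 2*z)/9 = 4/9 + S/9 + 2*z/9)
-X(40 - 1*(-103), 233) = -(4/9 + (40 - 1*(-103))/9 + (2/9)*233) = -(4/9 + (40 + 103)/9 + 466/9) = -(4/9 + (⅑)*143 + 466/9) = -(4/9 + 143/9 + 466/9) = -1*613/9 = -613/9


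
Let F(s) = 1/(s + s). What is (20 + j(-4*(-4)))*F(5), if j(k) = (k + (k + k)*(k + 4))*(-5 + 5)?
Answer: 2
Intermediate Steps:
F(s) = 1/(2*s)
j(k) = 0 (j(k) = (k + (2*k)*(4 + k))*0 = (k + 2*k*(4 + k))*0 = 0)
(20 + j(-4*(-4)))*F(5) = (20 + 0)*((1/2)/5) = 20*((1/2)*(1/5)) = 20*(1/10) = 2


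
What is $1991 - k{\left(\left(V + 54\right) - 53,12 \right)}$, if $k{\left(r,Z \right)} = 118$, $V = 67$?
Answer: $1873$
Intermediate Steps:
$1991 - k{\left(\left(V + 54\right) - 53,12 \right)} = 1991 - 118 = 1873$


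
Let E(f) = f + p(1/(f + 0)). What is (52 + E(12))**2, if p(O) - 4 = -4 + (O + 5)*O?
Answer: 86062729/20736 ≈ 4150.4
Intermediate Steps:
p(O) = O*(5 + O) (p(O) = 4 + (-4 + (O + 5)*O) = 4 + (-4 + (5 + O)*O) = 4 + (-4 + O*(5 + O)) = O*(5 + O))
E(f) = f + (5 + 1/f)/f (E(f) = f + (5 + 1/(f + 0))/(f + 0) = f + (5 + 1/f)/f)
(52 + E(12))**2 = (52 + (12 + 12**(-2) + 5/12))**2 = (52 + (12 + 1/144 + 5*(1/12)))**2 = (52 + (12 + 1/144 + 5/12))**2 = (52 + 1789/144)**2 = (9277/144)**2 = 86062729/20736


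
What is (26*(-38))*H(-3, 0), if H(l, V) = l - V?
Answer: 2964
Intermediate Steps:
(26*(-38))*H(-3, 0) = (26*(-38))*(-3 - 1*0) = -988*(-3 + 0) = -988*(-3) = 2964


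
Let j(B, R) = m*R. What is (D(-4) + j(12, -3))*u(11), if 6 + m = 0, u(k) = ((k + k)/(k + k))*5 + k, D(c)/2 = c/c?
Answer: 320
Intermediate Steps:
D(c) = 2 (D(c) = 2*(c/c) = 2*1 = 2)
u(k) = 5 + k (u(k) = ((2*k)/((2*k)))*5 + k = ((2*k)*(1/(2*k)))*5 + k = 1*5 + k = 5 + k)
m = -6 (m = -6 + 0 = -6)
j(B, R) = -6*R
(D(-4) + j(12, -3))*u(11) = (2 - 6*(-3))*(5 + 11) = (2 + 18)*16 = 20*16 = 320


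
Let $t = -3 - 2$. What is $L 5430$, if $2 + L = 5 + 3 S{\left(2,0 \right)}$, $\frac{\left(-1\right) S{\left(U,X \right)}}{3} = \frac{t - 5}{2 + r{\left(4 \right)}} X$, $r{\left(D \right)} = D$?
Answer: $16290$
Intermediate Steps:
$t = -5$ ($t = -3 - 2 = -5$)
$S{\left(U,X \right)} = 5 X$ ($S{\left(U,X \right)} = - 3 \frac{-5 - 5}{2 + 4} X = - 3 - \frac{10}{6} X = - 3 \left(-10\right) \frac{1}{6} X = - 3 \left(- \frac{5 X}{3}\right) = 5 X$)
$L = 3$ ($L = -2 + \left(5 + 3 \cdot 5 \cdot 0\right) = -2 + \left(5 + 3 \cdot 0\right) = -2 + \left(5 + 0\right) = -2 + 5 = 3$)
$L 5430 = 3 \cdot 5430 = 16290$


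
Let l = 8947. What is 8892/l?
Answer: 8892/8947 ≈ 0.99385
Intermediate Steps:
8892/l = 8892/8947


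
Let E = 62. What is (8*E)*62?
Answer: 30752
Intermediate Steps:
(8*E)*62 = (8*62)*62 = 496*62 = 30752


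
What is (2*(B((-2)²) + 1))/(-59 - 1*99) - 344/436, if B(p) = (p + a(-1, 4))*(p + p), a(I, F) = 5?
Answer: -14751/8611 ≈ -1.7130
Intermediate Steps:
B(p) = 2*p*(5 + p) (B(p) = (p + 5)*(p + p) = (5 + p)*(2*p) = 2*p*(5 + p))
(2*(B((-2)²) + 1))/(-59 - 1*99) - 344/436 = (2*(2*(-2)²*(5 + (-2)²) + 1))/(-59 - 1*99) - 344/436 = (2*(2*4*(5 + 4) + 1))/(-59 - 99) - 344*1/436 = (2*(2*4*9 + 1))/(-158) - 86/109 = (2*(72 + 1))*(-1/158) - 86/109 = (2*73)*(-1/158) - 86/109 = 146*(-1/158) - 86/109 = -73/79 - 86/109 = -14751/8611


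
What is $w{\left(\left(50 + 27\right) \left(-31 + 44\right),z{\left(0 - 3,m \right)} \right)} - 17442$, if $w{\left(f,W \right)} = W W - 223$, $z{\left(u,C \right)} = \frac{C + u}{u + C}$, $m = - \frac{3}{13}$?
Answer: $-17664$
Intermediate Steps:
$m = - \frac{3}{13}$ ($m = \left(-3\right) \frac{1}{13} = - \frac{3}{13} \approx -0.23077$)
$z{\left(u,C \right)} = 1$ ($z{\left(u,C \right)} = \frac{C + u}{C + u} = 1$)
$w{\left(f,W \right)} = -223 + W^{2}$ ($w{\left(f,W \right)} = W^{2} - 223 = -223 + W^{2}$)
$w{\left(\left(50 + 27\right) \left(-31 + 44\right),z{\left(0 - 3,m \right)} \right)} - 17442 = \left(-223 + 1^{2}\right) - 17442 = \left(-223 + 1\right) - 17442 = -222 - 17442 = -17664$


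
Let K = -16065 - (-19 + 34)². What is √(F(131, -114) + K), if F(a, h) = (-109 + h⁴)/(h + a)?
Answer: √2866522609/17 ≈ 3149.4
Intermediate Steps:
F(a, h) = (-109 + h⁴)/(a + h)
K = -16290 (K = -16065 - 1*15² = -16065 - 1*225 = -16065 - 225 = -16290)
√(F(131, -114) + K) = √((-109 + (-114)⁴)/(131 - 114) - 16290) = √((-109 + 168896016)/17 - 16290) = √((1/17)*168895907 - 16290) = √(168895907/17 - 16290) = √(168618977/17) = √2866522609/17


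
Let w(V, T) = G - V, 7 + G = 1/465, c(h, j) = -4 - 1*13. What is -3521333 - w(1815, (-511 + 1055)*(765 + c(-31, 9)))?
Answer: -1636572616/465 ≈ -3.5195e+6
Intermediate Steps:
c(h, j) = -17 (c(h, j) = -4 - 13 = -17)
G = -3254/465 (G = -7 + 1/465 = -3254/465 ≈ -6.9978)
w(V, T) = -3254/465 - V
-3521333 - w(1815, (-511 + 1055)*(765 + c(-31, 9))) = -3521333 - (-3254/465 - 1*1815) = -3521333 - (-3254/465 - 1815) = -3521333 - 1*(-847229/465) = -3521333 + 847229/465 = -1636572616/465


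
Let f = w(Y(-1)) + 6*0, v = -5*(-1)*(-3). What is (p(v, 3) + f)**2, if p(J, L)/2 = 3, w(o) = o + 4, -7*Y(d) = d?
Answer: 5041/49 ≈ 102.88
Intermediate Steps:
v = -15 (v = 5*(-3) = -15)
Y(d) = -d/7
w(o) = 4 + o
p(J, L) = 6 (p(J, L) = 2*3 = 6)
f = 29/7 (f = (4 - 1/7*(-1)) + 6*0 = (4 + 1/7) + 0 = 29/7 + 0 = 29/7 ≈ 4.1429)
(p(v, 3) + f)**2 = (6 + 29/7)**2 = (71/7)**2 = 5041/49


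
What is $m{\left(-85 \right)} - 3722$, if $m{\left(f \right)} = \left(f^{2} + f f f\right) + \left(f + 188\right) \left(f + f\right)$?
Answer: $-628132$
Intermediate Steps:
$m{\left(f \right)} = f^{2} + f^{3} + 2 f \left(188 + f\right)$ ($m{\left(f \right)} = \left(f^{2} + f^{2} f\right) + \left(188 + f\right) 2 f = \left(f^{2} + f^{3}\right) + 2 f \left(188 + f\right) = f^{2} + f^{3} + 2 f \left(188 + f\right)$)
$m{\left(-85 \right)} - 3722 = - 85 \left(376 + \left(-85\right)^{2} + 3 \left(-85\right)\right) - 3722 = - 85 \left(376 + 7225 - 255\right) - 3722 = \left(-85\right) 7346 - 3722 = -624410 - 3722 = -628132$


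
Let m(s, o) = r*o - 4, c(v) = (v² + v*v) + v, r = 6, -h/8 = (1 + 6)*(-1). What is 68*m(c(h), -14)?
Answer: -5984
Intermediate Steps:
h = 56 (h = -8*(1 + 6)*(-1) = -56*(-1) = -8*(-7) = 56)
c(v) = v + 2*v² (c(v) = (v² + v²) + v = 2*v² + v = v + 2*v²)
m(s, o) = -4 + 6*o (m(s, o) = 6*o - 4 = -4 + 6*o)
68*m(c(h), -14) = 68*(-4 + 6*(-14)) = 68*(-4 - 84) = 68*(-88) = -5984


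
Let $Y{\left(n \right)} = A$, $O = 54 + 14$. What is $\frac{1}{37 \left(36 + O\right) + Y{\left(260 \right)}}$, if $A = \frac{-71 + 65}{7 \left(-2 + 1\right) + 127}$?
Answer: $\frac{20}{76959} \approx 0.00025988$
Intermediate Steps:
$O = 68$
$A = - \frac{1}{20}$ ($A = - \frac{6}{7 \left(-1\right) + 127} = - \frac{6}{-7 + 127} = - \frac{6}{120} = \left(-6\right) \frac{1}{120} = - \frac{1}{20} \approx -0.05$)
$Y{\left(n \right)} = - \frac{1}{20}$
$\frac{1}{37 \left(36 + O\right) + Y{\left(260 \right)}} = \frac{1}{37 \left(36 + 68\right) - \frac{1}{20}} = \frac{1}{37 \cdot 104 - \frac{1}{20}} = \frac{1}{3848 - \frac{1}{20}} = \frac{1}{\frac{76959}{20}} = \frac{20}{76959}$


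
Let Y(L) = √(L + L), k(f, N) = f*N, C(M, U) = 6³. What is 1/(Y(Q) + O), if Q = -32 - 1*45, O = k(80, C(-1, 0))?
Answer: 8640/149299277 - I*√154/298598554 ≈ 5.787e-5 - 4.156e-8*I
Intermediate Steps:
C(M, U) = 216
k(f, N) = N*f
O = 17280 (O = 216*80 = 17280)
Q = -77 (Q = -32 - 45 = -77)
Y(L) = √2*√L (Y(L) = √(2*L) = √2*√L)
1/(Y(Q) + O) = 1/(√2*√(-77) + 17280) = 1/(√2*(I*√77) + 17280) = 1/(I*√154 + 17280) = 1/(17280 + I*√154)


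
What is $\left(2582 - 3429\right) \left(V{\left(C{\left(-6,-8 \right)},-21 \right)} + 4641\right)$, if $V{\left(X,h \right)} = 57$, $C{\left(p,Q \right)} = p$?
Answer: $-3979206$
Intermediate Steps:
$\left(2582 - 3429\right) \left(V{\left(C{\left(-6,-8 \right)},-21 \right)} + 4641\right) = \left(2582 - 3429\right) \left(57 + 4641\right) = \left(-847\right) 4698 = -3979206$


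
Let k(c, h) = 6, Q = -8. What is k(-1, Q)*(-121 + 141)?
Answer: 120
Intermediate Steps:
k(-1, Q)*(-121 + 141) = 6*(-121 + 141) = 6*20 = 120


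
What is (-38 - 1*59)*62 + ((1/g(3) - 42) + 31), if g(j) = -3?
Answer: -18076/3 ≈ -6025.3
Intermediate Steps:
(-38 - 1*59)*62 + ((1/g(3) - 42) + 31) = (-38 - 1*59)*62 + ((1/(-3) - 42) + 31) = (-38 - 59)*62 + ((-1/3 - 42) + 31) = -97*62 + (-127/3 + 31) = -6014 - 34/3 = -18076/3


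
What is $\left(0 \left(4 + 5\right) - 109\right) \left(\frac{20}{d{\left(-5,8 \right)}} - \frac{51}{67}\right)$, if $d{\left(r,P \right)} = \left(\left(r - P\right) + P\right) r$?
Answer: $- \frac{1417}{335} \approx -4.2299$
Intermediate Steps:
$d{\left(r,P \right)} = r^{2}$ ($d{\left(r,P \right)} = r r = r^{2}$)
$\left(0 \left(4 + 5\right) - 109\right) \left(\frac{20}{d{\left(-5,8 \right)}} - \frac{51}{67}\right) = \left(0 \left(4 + 5\right) - 109\right) \left(\frac{20}{\left(-5\right)^{2}} - \frac{51}{67}\right) = \left(0 \cdot 9 - 109\right) \left(\frac{20}{25} - \frac{51}{67}\right) = \left(0 - 109\right) \left(20 \cdot \frac{1}{25} - \frac{51}{67}\right) = - 109 \left(\frac{4}{5} - \frac{51}{67}\right) = \left(-109\right) \frac{13}{335} = - \frac{1417}{335}$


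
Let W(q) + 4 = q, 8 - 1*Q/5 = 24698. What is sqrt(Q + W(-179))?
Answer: 3*I*sqrt(13737) ≈ 351.61*I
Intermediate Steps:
Q = -123450 (Q = 40 - 5*24698 = 40 - 123490 = -123450)
W(q) = -4 + q
sqrt(Q + W(-179)) = sqrt(-123450 + (-4 - 179)) = sqrt(-123450 - 183) = sqrt(-123633) = 3*I*sqrt(13737)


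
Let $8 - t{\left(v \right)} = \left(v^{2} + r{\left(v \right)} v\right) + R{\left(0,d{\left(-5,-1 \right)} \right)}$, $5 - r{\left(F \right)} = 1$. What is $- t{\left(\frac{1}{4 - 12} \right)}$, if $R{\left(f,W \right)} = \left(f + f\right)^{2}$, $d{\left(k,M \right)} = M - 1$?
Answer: $- \frac{543}{64} \approx -8.4844$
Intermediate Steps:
$r{\left(F \right)} = 4$ ($r{\left(F \right)} = 5 - 1 = 4$)
$d{\left(k,M \right)} = -1 + M$
$R{\left(f,W \right)} = 4 f^{2}$ ($R{\left(f,W \right)} = \left(2 f\right)^{2} = 4 f^{2}$)
$t{\left(v \right)} = 8 - v^{2} - 4 v$ ($t{\left(v \right)} = 8 - \left(\left(v^{2} + 4 v\right) + 4 \cdot 0^{2}\right) = 8 - \left(\left(v^{2} + 4 v\right) + 4 \cdot 0\right) = 8 - \left(\left(v^{2} + 4 v\right) + 0\right) = 8 - \left(v^{2} + 4 v\right) = 8 - v^{2} - 4 v$)
$- t{\left(\frac{1}{4 - 12} \right)} = - (8 - \left(\frac{1}{4 - 12}\right)^{2} - \frac{4}{4 - 12}) = - (8 - \left(\frac{1}{-8}\right)^{2} - \frac{4}{-8}) = - (8 - \left(- \frac{1}{8}\right)^{2} - - \frac{1}{2}) = - (8 - \frac{1}{64} + \frac{1}{2}) = \left(-1\right) \frac{543}{64} = - \frac{543}{64}$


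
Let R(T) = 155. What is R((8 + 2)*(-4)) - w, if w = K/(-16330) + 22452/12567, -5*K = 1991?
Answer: 737965181/4817350 ≈ 153.19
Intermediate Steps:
K = -1991/5 (K = -⅕*1991 = -1991/5 ≈ -398.20)
w = 8724069/4817350 (w = -1991/5/(-16330) + 22452/12567 = -1991/5*(-1/16330) + 22452*(1/12567) = 1991/81650 + 7484/4189 = 8724069/4817350 ≈ 1.8110)
R((8 + 2)*(-4)) - w = 155 - 1*8724069/4817350 = 155 - 8724069/4817350 = 737965181/4817350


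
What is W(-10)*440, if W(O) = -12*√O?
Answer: -5280*I*√10 ≈ -16697.0*I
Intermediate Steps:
W(-10)*440 = -12*I*√10*440 = -5280*I*√10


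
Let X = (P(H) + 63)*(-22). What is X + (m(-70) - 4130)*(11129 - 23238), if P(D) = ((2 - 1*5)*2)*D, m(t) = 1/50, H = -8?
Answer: 2500374291/50 ≈ 5.0007e+7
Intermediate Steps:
m(t) = 1/50
P(D) = -6*D (P(D) = ((2 - 5)*2)*D = (-3*2)*D = -6*D)
X = -2442 (X = (-6*(-8) + 63)*(-22) = (48 + 63)*(-22) = 111*(-22) = -2442)
X + (m(-70) - 4130)*(11129 - 23238) = -2442 + (1/50 - 4130)*(11129 - 23238) = -2442 - 206499/50*(-12109) = -2442 + 2500496391/50 = 2500374291/50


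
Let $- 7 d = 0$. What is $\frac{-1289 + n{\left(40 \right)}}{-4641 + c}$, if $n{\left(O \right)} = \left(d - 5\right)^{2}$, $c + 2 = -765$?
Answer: $\frac{79}{338} \approx 0.23373$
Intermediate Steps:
$d = 0$ ($d = \left(- \frac{1}{7}\right) 0 = 0$)
$c = -767$ ($c = -2 - 765 = -767$)
$n{\left(O \right)} = 25$ ($n{\left(O \right)} = \left(0 - 5\right)^{2} = \left(-5\right)^{2} = 25$)
$\frac{-1289 + n{\left(40 \right)}}{-4641 + c} = \frac{-1289 + 25}{-4641 - 767} = - \frac{1264}{-5408} = \left(-1264\right) \left(- \frac{1}{5408}\right) = \frac{79}{338}$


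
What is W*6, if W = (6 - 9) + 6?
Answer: 18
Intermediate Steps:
W = 3 (W = -3 + 6 = 3)
W*6 = 3*6 = 18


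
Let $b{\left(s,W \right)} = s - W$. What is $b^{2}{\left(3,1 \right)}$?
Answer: $4$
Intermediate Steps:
$b^{2}{\left(3,1 \right)} = \left(3 - 1\right)^{2} = 2^{2} = 4$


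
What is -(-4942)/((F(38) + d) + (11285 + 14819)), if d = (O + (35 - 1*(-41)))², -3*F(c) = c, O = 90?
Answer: 7413/80471 ≈ 0.092120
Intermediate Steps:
F(c) = -c/3
d = 27556 (d = (90 + (35 - 1*(-41)))² = (90 + (35 + 41))² = (90 + 76)² = 166² = 27556)
-(-4942)/((F(38) + d) + (11285 + 14819)) = -(-4942)/((-⅓*38 + 27556) + (11285 + 14819)) = -(-4942)/((-38/3 + 27556) + 26104) = -(-4942)/(82630/3 + 26104) = -(-4942)/160942/3 = -(-4942)*3/160942 = -1*(-7413/80471) = 7413/80471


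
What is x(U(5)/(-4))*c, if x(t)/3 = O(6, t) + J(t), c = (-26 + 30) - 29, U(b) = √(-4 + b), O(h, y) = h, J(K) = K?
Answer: -1725/4 ≈ -431.25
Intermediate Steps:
c = -25 (c = 4 - 29 = -25)
x(t) = 18 + 3*t (x(t) = 3*(6 + t) = 18 + 3*t)
x(U(5)/(-4))*c = (18 + 3*(√(-4 + 5)/(-4)))*(-25) = (18 + 3*(√1*(-¼)))*(-25) = (18 + 3*(1*(-¼)))*(-25) = (18 + 3*(-¼))*(-25) = (18 - ¾)*(-25) = (69/4)*(-25) = -1725/4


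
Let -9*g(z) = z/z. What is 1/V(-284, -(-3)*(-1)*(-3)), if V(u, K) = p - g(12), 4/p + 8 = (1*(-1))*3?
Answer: -99/25 ≈ -3.9600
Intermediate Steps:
g(z) = -⅑ (g(z) = -z/(9*z) = -⅑*1 = -⅑)
p = -4/11 (p = 4/(-8 + (1*(-1))*3) = 4/(-8 - 1*3) = 4/(-8 - 3) = 4/(-11) = 4*(-1/11) = -4/11 ≈ -0.36364)
V(u, K) = -25/99 (V(u, K) = -4/11 - 1*(-⅑) = -4/11 + ⅑ = -25/99)
1/V(-284, -(-3)*(-1)*(-3)) = 1/(-25/99) = -99/25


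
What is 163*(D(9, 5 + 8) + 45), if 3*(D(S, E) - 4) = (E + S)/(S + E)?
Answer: 24124/3 ≈ 8041.3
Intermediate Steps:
D(S, E) = 13/3 (D(S, E) = 4 + ((E + S)/(S + E))/3 = 4 + ((E + S)/(E + S))/3 = 4 + (1/3)*1 = 4 + 1/3 = 13/3)
163*(D(9, 5 + 8) + 45) = 163*(13/3 + 45) = 163*(148/3) = 24124/3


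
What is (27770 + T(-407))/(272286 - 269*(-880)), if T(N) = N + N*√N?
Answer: 27363/509006 - 407*I*√407/509006 ≈ 0.053758 - 0.016131*I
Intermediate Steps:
T(N) = N + N^(3/2)
(27770 + T(-407))/(272286 - 269*(-880)) = (27770 + (-407 + (-407)^(3/2)))/(272286 - 269*(-880)) = (27770 + (-407 - 407*I*√407))/(272286 + 236720) = (27363 - 407*I*√407)/509006 = (27363 - 407*I*√407)*(1/509006) = 27363/509006 - 407*I*√407/509006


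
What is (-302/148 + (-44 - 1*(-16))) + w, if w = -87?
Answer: -8661/74 ≈ -117.04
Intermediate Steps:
(-302/148 + (-44 - 1*(-16))) + w = (-302/148 + (-44 - 1*(-16))) - 87 = (-302*1/148 + (-44 + 16)) - 87 = (-151/74 - 28) - 87 = -2223/74 - 87 = -8661/74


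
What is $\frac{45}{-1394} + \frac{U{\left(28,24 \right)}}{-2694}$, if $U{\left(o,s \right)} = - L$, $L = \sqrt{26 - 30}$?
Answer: $- \frac{45}{1394} + \frac{i}{1347} \approx -0.032281 + 0.00074239 i$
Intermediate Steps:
$L = 2 i$ ($L = \sqrt{-4} = 2 i \approx 2.0 i$)
$U{\left(o,s \right)} = - 2 i$
$\frac{45}{-1394} + \frac{U{\left(28,24 \right)}}{-2694} = \frac{45}{-1394} + \frac{\left(-2\right) i}{-2694} = 45 \left(- \frac{1}{1394}\right) + - 2 i \left(- \frac{1}{2694}\right) = - \frac{45}{1394} + \frac{i}{1347}$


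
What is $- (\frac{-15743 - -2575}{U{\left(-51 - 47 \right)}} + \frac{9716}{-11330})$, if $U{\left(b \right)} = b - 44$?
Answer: $- \frac{36953442}{402215} \approx -91.875$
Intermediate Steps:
$U{\left(b \right)} = -44 + b$ ($U{\left(b \right)} = b - 44 = -44 + b$)
$- (\frac{-15743 - -2575}{U{\left(-51 - 47 \right)}} + \frac{9716}{-11330}) = - (\frac{-15743 - -2575}{-44 - 98} + \frac{9716}{-11330}) = - (\frac{-15743 + 2575}{-44 - 98} + 9716 \left(- \frac{1}{11330}\right)) = - (- \frac{13168}{-142} - \frac{4858}{5665}) = - (\left(-13168\right) \left(- \frac{1}{142}\right) - \frac{4858}{5665}) = - (\frac{6584}{71} - \frac{4858}{5665}) = \left(-1\right) \frac{36953442}{402215} = - \frac{36953442}{402215}$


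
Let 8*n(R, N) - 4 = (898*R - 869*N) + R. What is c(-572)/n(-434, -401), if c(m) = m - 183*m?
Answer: -832832/41693 ≈ -19.975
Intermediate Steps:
c(m) = -182*m (c(m) = m - 183*m = -182*m)
n(R, N) = ½ - 869*N/8 + 899*R/8 (n(R, N) = ½ + ((898*R - 869*N) + R)/8 = ½ + ((-869*N + 898*R) + R)/8 = ½ + (-869*N + 899*R)/8 = ½ + (-869*N/8 + 899*R/8) = ½ - 869*N/8 + 899*R/8)
c(-572)/n(-434, -401) = (-182*(-572))/(½ - 869/8*(-401) + (899/8)*(-434)) = 104104/(½ + 348469/8 - 195083/4) = 104104/(-41693/8) = 104104*(-8/41693) = -832832/41693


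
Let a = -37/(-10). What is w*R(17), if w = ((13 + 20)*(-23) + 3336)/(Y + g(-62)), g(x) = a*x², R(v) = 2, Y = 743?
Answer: 8590/24943 ≈ 0.34439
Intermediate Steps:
a = 37/10 (a = -37*(-⅒) = 37/10 ≈ 3.7000)
g(x) = 37*x²/10
w = 4295/24943 (w = ((13 + 20)*(-23) + 3336)/(743 + (37/10)*(-62)²) = (33*(-23) + 3336)/(743 + (37/10)*3844) = (-759 + 3336)/(743 + 71114/5) = 2577/(74829/5) = 2577*(5/74829) = 4295/24943 ≈ 0.17219)
w*R(17) = (4295/24943)*2 = 8590/24943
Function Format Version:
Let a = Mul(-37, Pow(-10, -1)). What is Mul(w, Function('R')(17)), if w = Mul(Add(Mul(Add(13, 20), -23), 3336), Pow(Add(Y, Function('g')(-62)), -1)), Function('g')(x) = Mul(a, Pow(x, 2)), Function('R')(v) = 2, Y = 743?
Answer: Rational(8590, 24943) ≈ 0.34439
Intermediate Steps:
a = Rational(37, 10) (a = Mul(-37, Rational(-1, 10)) = Rational(37, 10) ≈ 3.7000)
Function('g')(x) = Mul(Rational(37, 10), Pow(x, 2))
w = Rational(4295, 24943) (w = Mul(Add(Mul(Add(13, 20), -23), 3336), Pow(Add(743, Mul(Rational(37, 10), Pow(-62, 2))), -1)) = Mul(Add(Mul(33, -23), 3336), Pow(Add(743, Mul(Rational(37, 10), 3844)), -1)) = Mul(Add(-759, 3336), Pow(Add(743, Rational(71114, 5)), -1)) = Mul(2577, Pow(Rational(74829, 5), -1)) = Mul(2577, Rational(5, 74829)) = Rational(4295, 24943) ≈ 0.17219)
Mul(w, Function('R')(17)) = Mul(Rational(4295, 24943), 2) = Rational(8590, 24943)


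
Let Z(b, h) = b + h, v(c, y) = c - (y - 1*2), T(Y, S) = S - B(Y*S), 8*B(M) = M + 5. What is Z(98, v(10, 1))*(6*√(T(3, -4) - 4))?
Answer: 327*I*√114/2 ≈ 1745.7*I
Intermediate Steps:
B(M) = 5/8 + M/8 (B(M) = (M + 5)/8 = (5 + M)/8 = 5/8 + M/8)
T(Y, S) = -5/8 + S - S*Y/8 (T(Y, S) = S - (5/8 + (Y*S)/8) = S - (5/8 + (S*Y)/8) = S - (5/8 + S*Y/8) = S + (-5/8 - S*Y/8) = -5/8 + S - S*Y/8)
v(c, y) = 2 + c - y (v(c, y) = c - (y - 2) = c - (-2 + y) = c + (2 - y) = 2 + c - y)
Z(98, v(10, 1))*(6*√(T(3, -4) - 4)) = (98 + (2 + 10 - 1*1))*(6*√((-5/8 - 4 - ⅛*(-4)*3) - 4)) = (98 + (2 + 10 - 1))*(6*√((-5/8 - 4 + 3/2) - 4)) = (98 + 11)*(6*√(-25/8 - 4)) = 109*(6*√(-57/8)) = 109*(6*(I*√114/4)) = 109*(3*I*√114/2) = 327*I*√114/2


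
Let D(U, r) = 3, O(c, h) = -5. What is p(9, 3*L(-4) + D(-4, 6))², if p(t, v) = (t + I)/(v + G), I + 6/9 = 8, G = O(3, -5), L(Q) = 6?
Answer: 2401/2304 ≈ 1.0421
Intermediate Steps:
G = -5
I = 22/3 (I = -⅔ + 8 = 22/3 ≈ 7.3333)
p(t, v) = (22/3 + t)/(-5 + v) (p(t, v) = (t + 22/3)/(v - 5) = (22/3 + t)/(-5 + v))
p(9, 3*L(-4) + D(-4, 6))² = ((22/3 + 9)/(-5 + (3*6 + 3)))² = ((49/3)/(-5 + (18 + 3)))² = ((49/3)/(-5 + 21))² = ((49/3)/16)² = ((1/16)*(49/3))² = (49/48)² = 2401/2304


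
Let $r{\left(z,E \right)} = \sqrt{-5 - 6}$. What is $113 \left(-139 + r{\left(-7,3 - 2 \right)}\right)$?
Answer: $-15707 + 113 i \sqrt{11} \approx -15707.0 + 374.78 i$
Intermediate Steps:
$r{\left(z,E \right)} = i \sqrt{11}$ ($r{\left(z,E \right)} = \sqrt{-11} = i \sqrt{11}$)
$113 \left(-139 + r{\left(-7,3 - 2 \right)}\right) = 113 \left(-139 + i \sqrt{11}\right) = -15707 + 113 i \sqrt{11}$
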